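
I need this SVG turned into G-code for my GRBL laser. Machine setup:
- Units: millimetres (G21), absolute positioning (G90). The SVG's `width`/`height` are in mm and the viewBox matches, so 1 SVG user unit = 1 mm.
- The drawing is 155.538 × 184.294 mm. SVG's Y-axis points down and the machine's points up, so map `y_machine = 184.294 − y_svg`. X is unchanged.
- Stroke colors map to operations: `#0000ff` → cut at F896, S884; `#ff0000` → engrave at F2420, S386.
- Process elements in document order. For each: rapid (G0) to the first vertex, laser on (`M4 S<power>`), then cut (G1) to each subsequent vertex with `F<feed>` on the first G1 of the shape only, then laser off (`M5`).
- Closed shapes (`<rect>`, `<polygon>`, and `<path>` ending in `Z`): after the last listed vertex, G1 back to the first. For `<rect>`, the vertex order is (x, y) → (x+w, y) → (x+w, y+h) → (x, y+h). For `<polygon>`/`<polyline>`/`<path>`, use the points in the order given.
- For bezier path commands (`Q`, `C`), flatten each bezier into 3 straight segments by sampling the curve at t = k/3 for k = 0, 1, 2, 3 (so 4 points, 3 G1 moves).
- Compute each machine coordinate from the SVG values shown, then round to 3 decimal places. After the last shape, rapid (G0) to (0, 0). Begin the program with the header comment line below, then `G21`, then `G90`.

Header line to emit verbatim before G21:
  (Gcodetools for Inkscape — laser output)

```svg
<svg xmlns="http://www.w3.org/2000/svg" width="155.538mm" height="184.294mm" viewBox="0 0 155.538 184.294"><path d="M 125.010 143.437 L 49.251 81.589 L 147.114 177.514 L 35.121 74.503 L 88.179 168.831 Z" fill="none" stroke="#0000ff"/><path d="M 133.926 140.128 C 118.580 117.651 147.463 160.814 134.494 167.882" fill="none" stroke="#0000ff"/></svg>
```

Since the viewBox matches the mm dimensions, user units are millimetres directly. The only transform is the Y-flip y_m = 184.294 − y_svg.

Shape 1 is a closed polygon drawn with `<path>`. Its stroke #0000ff means cut at S884, F896. After flipping Y the toolpath is (125.010,40.857) → (49.251,102.705) → (147.114,6.780) → (35.121,109.791) → (88.179,15.463) → (125.010,40.857), returning to the start.

Shape 2 is a cubic bezier drawn with `<path>`. Its stroke #0000ff means cut at S884, F896. After flipping Y the toolpath is (133.926,44.166) → (130.135,48.531) → (136.701,31.744) → (134.494,16.412).

(Gcodetools for Inkscape — laser output)
G21
G90
G0 X125.010 Y40.857
M4 S884
G1 X49.251 Y102.705 F896
G1 X147.114 Y6.780
G1 X35.121 Y109.791
G1 X88.179 Y15.463
G1 X125.010 Y40.857
M5
G0 X133.926 Y44.166
M4 S884
G1 X130.135 Y48.531 F896
G1 X136.701 Y31.744
G1 X134.494 Y16.412
M5
G0 X0.000 Y0.000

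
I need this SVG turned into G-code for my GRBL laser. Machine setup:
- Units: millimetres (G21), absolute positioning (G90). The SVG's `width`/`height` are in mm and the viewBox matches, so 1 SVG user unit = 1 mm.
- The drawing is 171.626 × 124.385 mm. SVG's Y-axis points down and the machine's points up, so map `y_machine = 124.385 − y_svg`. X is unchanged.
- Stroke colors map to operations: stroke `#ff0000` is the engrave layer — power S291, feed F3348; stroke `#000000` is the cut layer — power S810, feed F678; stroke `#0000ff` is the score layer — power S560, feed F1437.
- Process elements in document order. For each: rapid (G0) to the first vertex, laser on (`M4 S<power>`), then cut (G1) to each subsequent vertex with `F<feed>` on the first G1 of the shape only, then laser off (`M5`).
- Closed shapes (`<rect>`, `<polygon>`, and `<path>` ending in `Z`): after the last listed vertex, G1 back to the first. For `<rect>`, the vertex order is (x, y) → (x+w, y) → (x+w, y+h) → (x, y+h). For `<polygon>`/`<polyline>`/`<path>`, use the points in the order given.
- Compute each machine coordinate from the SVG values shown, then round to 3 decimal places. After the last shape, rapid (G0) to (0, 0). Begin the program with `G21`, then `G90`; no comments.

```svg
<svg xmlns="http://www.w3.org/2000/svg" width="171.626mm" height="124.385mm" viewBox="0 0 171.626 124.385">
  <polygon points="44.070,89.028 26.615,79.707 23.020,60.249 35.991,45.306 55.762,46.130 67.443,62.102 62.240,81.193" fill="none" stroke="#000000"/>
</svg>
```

1 u = 1 mm; y_m = 124.385 − y.

[1] `<polygon>` regular polygon, #000000→cut S810 F678: (44.070,35.357) → (26.615,44.678) → (23.020,64.136) → (35.991,79.079) → (55.762,78.255) → (67.443,62.283) → (62.240,43.192) → (44.070,35.357) (closed)

G21
G90
G0 X44.070 Y35.357
M4 S810
G1 X26.615 Y44.678 F678
G1 X23.020 Y64.136
G1 X35.991 Y79.079
G1 X55.762 Y78.255
G1 X67.443 Y62.283
G1 X62.240 Y43.192
G1 X44.070 Y35.357
M5
G0 X0.000 Y0.000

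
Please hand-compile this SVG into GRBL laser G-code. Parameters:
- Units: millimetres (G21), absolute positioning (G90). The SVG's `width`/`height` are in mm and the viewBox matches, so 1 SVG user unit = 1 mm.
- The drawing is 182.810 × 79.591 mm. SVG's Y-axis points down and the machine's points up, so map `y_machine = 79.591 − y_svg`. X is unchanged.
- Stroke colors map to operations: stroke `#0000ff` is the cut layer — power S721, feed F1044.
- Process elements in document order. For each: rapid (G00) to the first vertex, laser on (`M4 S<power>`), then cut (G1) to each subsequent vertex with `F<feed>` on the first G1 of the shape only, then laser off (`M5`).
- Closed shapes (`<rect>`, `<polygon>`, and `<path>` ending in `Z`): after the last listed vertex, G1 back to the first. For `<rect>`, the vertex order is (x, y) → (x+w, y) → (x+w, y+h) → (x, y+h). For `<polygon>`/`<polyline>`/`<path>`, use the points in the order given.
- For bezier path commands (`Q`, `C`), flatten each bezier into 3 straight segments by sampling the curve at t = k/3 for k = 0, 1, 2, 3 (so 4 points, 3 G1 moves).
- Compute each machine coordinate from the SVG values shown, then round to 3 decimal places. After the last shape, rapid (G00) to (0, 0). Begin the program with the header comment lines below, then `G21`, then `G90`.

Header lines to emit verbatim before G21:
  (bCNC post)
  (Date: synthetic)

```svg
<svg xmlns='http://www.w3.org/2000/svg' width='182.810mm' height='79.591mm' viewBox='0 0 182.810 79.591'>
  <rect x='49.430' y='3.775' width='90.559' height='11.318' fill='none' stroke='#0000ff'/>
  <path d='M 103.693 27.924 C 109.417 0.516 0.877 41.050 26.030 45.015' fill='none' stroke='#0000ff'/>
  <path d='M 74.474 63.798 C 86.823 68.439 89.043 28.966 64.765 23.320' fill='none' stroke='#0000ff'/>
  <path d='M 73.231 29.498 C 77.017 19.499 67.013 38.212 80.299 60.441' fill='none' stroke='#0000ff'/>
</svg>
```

1 u = 1 mm; y_m = 79.591 − y.

[1] `<rect>` rectangle, #0000ff→cut S721 F1044: (49.430,75.816) → (139.989,75.816) → (139.989,64.498) → (49.430,64.498) → (49.430,75.816) (closed)

[2] `<path>` cubic bezier, #0000ff→cut S721 F1044: (103.693,51.667) → (80.513,60.298) → (36.258,46.860) → (26.030,34.576)

[3] `<path>` cubic bezier, #0000ff→cut S721 F1044: (74.474,15.793) → (82.840,22.970) → (80.817,42.236) → (64.765,56.271)

[4] `<path>` cubic bezier, #0000ff→cut S721 F1044: (73.231,50.093) → (73.794,51.455) → (73.403,39.274) → (80.299,19.150)

(bCNC post)
(Date: synthetic)
G21
G90
G00 X49.430 Y75.816
M4 S721
G1 X139.989 Y75.816 F1044
G1 X139.989 Y64.498
G1 X49.430 Y64.498
G1 X49.430 Y75.816
M5
G00 X103.693 Y51.667
M4 S721
G1 X80.513 Y60.298 F1044
G1 X36.258 Y46.860
G1 X26.030 Y34.576
M5
G00 X74.474 Y15.793
M4 S721
G1 X82.840 Y22.970 F1044
G1 X80.817 Y42.236
G1 X64.765 Y56.271
M5
G00 X73.231 Y50.093
M4 S721
G1 X73.794 Y51.455 F1044
G1 X73.403 Y39.274
G1 X80.299 Y19.150
M5
G00 X0.000 Y0.000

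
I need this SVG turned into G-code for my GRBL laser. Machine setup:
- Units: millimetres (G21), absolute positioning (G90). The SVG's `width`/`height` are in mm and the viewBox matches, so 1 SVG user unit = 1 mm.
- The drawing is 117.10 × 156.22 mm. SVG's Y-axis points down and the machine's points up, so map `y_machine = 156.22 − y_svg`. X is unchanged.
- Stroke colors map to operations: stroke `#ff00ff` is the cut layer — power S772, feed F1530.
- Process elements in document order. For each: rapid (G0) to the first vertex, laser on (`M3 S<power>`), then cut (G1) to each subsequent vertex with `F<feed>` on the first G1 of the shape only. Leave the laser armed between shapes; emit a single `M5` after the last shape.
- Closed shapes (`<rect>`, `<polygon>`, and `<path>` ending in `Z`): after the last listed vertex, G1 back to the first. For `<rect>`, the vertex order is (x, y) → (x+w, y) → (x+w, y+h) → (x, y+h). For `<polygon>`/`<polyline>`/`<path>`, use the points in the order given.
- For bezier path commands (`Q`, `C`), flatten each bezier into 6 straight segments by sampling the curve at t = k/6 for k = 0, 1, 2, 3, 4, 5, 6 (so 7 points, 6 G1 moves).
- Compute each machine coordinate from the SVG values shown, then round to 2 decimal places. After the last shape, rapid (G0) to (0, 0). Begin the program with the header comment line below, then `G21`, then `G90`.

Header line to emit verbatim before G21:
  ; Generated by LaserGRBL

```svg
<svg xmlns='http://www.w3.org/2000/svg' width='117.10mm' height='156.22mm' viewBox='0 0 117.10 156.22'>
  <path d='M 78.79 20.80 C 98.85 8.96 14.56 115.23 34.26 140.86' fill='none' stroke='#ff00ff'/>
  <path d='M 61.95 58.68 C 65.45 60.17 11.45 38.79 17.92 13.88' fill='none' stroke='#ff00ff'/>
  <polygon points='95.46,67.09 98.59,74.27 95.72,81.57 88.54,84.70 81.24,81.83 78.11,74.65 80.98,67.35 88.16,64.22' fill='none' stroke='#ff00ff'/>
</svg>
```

; Generated by LaserGRBL
G21
G90
G0 X78.79 Y135.42
M3 S772
G1 X81.09 Y132.42 F1530
G1 X71.78 Y115.25
G1 X56.66 Y89.44
G1 X41.51 Y60.51
G1 X32.11 Y33.97
G1 X34.26 Y15.36
G0 X61.95 Y97.54
M3 S772
G1 X59.45 Y98.61 F1530
G1 X50.65 Y102.96
G1 X38.82 Y110.04
G1 X27.24 Y119.32
G1 X19.18 Y130.27
G1 X17.92 Y142.34
G0 X95.46 Y89.13
M3 S772
G1 X98.59 Y81.95 F1530
G1 X95.72 Y74.65
G1 X88.54 Y71.52
G1 X81.24 Y74.39
G1 X78.11 Y81.57
G1 X80.98 Y88.87
G1 X88.16 Y92.00
G1 X95.46 Y89.13
M5
G0 X0.00 Y0.00

1 u = 1 mm; y_m = 156.22 − y.

[1] `<path>` cubic bezier, #ff00ff→cut S772 F1530: (78.79,135.42) → (81.09,132.42) → (71.78,115.25) → (56.66,89.44) → (41.51,60.51) → (32.11,33.97) → (34.26,15.36)

[2] `<path>` cubic bezier, #ff00ff→cut S772 F1530: (61.95,97.54) → (59.45,98.61) → (50.65,102.96) → (38.82,110.04) → (27.24,119.32) → (19.18,130.27) → (17.92,142.34)

[3] `<polygon>` regular polygon, #ff00ff→cut S772 F1530: (95.46,89.13) → (98.59,81.95) → (95.72,74.65) → (88.54,71.52) → (81.24,74.39) → (78.11,81.57) → (80.98,88.87) → (88.16,92.00) → (95.46,89.13) (closed)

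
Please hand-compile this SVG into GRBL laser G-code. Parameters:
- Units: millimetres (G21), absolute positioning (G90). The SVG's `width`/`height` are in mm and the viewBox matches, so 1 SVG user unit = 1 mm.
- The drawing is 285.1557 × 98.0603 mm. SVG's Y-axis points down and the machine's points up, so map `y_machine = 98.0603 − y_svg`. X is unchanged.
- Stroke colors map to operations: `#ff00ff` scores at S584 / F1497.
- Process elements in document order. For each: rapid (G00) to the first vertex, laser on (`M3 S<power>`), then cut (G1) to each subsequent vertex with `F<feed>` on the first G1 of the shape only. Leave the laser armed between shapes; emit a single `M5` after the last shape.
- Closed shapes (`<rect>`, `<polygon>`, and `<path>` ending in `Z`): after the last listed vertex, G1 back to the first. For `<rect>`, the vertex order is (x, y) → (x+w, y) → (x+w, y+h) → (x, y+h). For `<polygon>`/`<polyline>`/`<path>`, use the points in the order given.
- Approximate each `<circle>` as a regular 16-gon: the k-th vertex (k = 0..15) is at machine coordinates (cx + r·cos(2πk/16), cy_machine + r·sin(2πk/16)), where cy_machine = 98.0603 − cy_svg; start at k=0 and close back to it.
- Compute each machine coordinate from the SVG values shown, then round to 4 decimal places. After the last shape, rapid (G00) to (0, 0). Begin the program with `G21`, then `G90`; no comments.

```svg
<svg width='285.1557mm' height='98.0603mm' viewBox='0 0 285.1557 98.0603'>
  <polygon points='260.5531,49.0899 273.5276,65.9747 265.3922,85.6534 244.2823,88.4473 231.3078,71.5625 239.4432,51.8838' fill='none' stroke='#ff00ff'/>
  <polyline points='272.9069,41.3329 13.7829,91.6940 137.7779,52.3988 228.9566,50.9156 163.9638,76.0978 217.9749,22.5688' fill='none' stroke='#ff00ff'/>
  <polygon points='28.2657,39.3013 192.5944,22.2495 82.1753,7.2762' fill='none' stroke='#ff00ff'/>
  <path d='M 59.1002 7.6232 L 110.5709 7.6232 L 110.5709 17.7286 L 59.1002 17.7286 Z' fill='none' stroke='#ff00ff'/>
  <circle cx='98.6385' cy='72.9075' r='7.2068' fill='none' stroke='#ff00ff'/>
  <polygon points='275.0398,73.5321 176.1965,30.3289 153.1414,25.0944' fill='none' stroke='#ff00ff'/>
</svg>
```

viewBox `0 0 285.1557 98.0603` with mm width/height → 1 unit = 1 mm. Flip: y_m = 98.0603 − y_svg.

**Shape 1** — `<polygon>` regular polygon, stroke `#ff00ff` → score (S584, F1497). Machine vertices: (260.5531,48.9704) → (273.5276,32.0856) → (265.3922,12.4069) → (244.2823,9.6130) → (231.3078,26.4978) → (239.4432,46.1765) → (260.5531,48.9704). Closed: final G1 returns to the first vertex.

**Shape 2** — `<polyline>` open polyline, stroke `#ff00ff` → score (S584, F1497). Machine vertices: (272.9069,56.7274) → (13.7829,6.3663) → (137.7779,45.6615) → (228.9566,47.1447) → (163.9638,21.9625) → (217.9749,75.4915). Open path.

**Shape 3** — `<polygon>` closed polygon, stroke `#ff00ff` → score (S584, F1497). Machine vertices: (28.2657,58.7590) → (192.5944,75.8108) → (82.1753,90.7841) → (28.2657,58.7590). Closed: final G1 returns to the first vertex.

**Shape 4** — `<path>` rectangle, stroke `#ff00ff` → score (S584, F1497). Machine vertices: (59.1002,90.4371) → (110.5709,90.4371) → (110.5709,80.3317) → (59.1002,80.3317) → (59.1002,90.4371). Closed: final G1 returns to the first vertex.

**Shape 5** — `<circle>` circle, stroke `#ff00ff` → score (S584, F1497). Machine vertices: (105.8453,25.1528) → (105.2967,27.9107) → (103.7345,30.2488) → (101.3964,31.8110) → (98.6385,32.3596) → (95.8806,31.8110) → (93.5425,30.2488) → (91.9803,27.9107) → (91.4317,25.1528) → (91.9803,22.3949) → (93.5425,20.0568) → (95.8806,18.4946) → (98.6385,17.9460) → (101.3964,18.4946) → (103.7345,20.0568) → (105.2967,22.3949) → (105.8453,25.1528). Closed: final G1 returns to the first vertex.

**Shape 6** — `<polygon>` closed polygon, stroke `#ff00ff` → score (S584, F1497). Machine vertices: (275.0398,24.5282) → (176.1965,67.7314) → (153.1414,72.9659) → (275.0398,24.5282). Closed: final G1 returns to the first vertex.

G21
G90
G00 X260.5531 Y48.9704
M3 S584
G1 X273.5276 Y32.0856 F1497
G1 X265.3922 Y12.4069
G1 X244.2823 Y9.6130
G1 X231.3078 Y26.4978
G1 X239.4432 Y46.1765
G1 X260.5531 Y48.9704
G00 X272.9069 Y56.7274
M3 S584
G1 X13.7829 Y6.3663 F1497
G1 X137.7779 Y45.6615
G1 X228.9566 Y47.1447
G1 X163.9638 Y21.9625
G1 X217.9749 Y75.4915
G00 X28.2657 Y58.7590
M3 S584
G1 X192.5944 Y75.8108 F1497
G1 X82.1753 Y90.7841
G1 X28.2657 Y58.7590
G00 X59.1002 Y90.4371
M3 S584
G1 X110.5709 Y90.4371 F1497
G1 X110.5709 Y80.3317
G1 X59.1002 Y80.3317
G1 X59.1002 Y90.4371
G00 X105.8453 Y25.1528
M3 S584
G1 X105.2967 Y27.9107 F1497
G1 X103.7345 Y30.2488
G1 X101.3964 Y31.8110
G1 X98.6385 Y32.3596
G1 X95.8806 Y31.8110
G1 X93.5425 Y30.2488
G1 X91.9803 Y27.9107
G1 X91.4317 Y25.1528
G1 X91.9803 Y22.3949
G1 X93.5425 Y20.0568
G1 X95.8806 Y18.4946
G1 X98.6385 Y17.9460
G1 X101.3964 Y18.4946
G1 X103.7345 Y20.0568
G1 X105.2967 Y22.3949
G1 X105.8453 Y25.1528
G00 X275.0398 Y24.5282
M3 S584
G1 X176.1965 Y67.7314 F1497
G1 X153.1414 Y72.9659
G1 X275.0398 Y24.5282
M5
G00 X0.0000 Y0.0000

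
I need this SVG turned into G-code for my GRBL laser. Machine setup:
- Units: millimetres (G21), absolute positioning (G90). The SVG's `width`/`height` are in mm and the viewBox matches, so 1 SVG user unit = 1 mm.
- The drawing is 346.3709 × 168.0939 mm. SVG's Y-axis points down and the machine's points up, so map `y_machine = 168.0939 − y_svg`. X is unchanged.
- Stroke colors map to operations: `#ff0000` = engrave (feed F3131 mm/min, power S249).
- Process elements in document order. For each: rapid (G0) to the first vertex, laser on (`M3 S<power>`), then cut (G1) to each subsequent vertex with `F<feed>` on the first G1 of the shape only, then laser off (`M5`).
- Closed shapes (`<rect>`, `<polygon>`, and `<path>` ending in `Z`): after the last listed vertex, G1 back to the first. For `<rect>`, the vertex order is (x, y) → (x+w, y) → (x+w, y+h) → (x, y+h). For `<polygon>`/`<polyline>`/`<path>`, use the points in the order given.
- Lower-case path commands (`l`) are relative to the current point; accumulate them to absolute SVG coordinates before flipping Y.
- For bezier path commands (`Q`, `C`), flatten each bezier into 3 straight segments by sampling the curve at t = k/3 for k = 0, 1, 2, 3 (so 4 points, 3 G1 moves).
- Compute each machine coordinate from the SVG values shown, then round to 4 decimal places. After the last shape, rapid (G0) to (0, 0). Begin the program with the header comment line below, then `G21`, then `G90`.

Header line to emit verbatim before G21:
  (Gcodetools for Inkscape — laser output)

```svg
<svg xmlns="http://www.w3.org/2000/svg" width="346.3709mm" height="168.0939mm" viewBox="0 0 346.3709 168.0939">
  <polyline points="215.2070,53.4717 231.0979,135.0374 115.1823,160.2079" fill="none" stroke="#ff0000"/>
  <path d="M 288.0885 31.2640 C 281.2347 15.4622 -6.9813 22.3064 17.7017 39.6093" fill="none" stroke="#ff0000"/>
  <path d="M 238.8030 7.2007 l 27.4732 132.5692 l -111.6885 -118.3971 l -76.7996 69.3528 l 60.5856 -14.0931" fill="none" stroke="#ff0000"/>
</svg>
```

(Gcodetools for Inkscape — laser output)
G21
G90
G0 X215.2070 Y114.6222
M3 S249
G1 X231.0979 Y33.0565 F3131
G1 X115.1823 Y7.8860
M5
G0 X288.0885 Y136.8299
M3 S249
G1 X209.4570 Y145.5344 F3131
G1 X75.3087 Y141.8499
G1 X17.7017 Y128.4846
M5
G0 X238.8030 Y160.8932
M3 S249
G1 X266.2762 Y28.3240 F3131
G1 X154.5877 Y146.7211
G1 X77.7881 Y77.3683
G1 X138.3737 Y91.4614
M5
G0 X0.0000 Y0.0000

1 u = 1 mm; y_m = 168.0939 − y.

[1] `<polyline>` open polyline, #ff0000→engrave S249 F3131: (215.2070,114.6222) → (231.0979,33.0565) → (115.1823,7.8860)

[2] `<path>` cubic bezier, #ff0000→engrave S249 F3131: (288.0885,136.8299) → (209.4570,145.5344) → (75.3087,141.8499) → (17.7017,128.4846)

[3] `<path>` open polyline, #ff0000→engrave S249 F3131: (238.8030,160.8932) → (266.2762,28.3240) → (154.5877,146.7211) → (77.7881,77.3683) → (138.3737,91.4614)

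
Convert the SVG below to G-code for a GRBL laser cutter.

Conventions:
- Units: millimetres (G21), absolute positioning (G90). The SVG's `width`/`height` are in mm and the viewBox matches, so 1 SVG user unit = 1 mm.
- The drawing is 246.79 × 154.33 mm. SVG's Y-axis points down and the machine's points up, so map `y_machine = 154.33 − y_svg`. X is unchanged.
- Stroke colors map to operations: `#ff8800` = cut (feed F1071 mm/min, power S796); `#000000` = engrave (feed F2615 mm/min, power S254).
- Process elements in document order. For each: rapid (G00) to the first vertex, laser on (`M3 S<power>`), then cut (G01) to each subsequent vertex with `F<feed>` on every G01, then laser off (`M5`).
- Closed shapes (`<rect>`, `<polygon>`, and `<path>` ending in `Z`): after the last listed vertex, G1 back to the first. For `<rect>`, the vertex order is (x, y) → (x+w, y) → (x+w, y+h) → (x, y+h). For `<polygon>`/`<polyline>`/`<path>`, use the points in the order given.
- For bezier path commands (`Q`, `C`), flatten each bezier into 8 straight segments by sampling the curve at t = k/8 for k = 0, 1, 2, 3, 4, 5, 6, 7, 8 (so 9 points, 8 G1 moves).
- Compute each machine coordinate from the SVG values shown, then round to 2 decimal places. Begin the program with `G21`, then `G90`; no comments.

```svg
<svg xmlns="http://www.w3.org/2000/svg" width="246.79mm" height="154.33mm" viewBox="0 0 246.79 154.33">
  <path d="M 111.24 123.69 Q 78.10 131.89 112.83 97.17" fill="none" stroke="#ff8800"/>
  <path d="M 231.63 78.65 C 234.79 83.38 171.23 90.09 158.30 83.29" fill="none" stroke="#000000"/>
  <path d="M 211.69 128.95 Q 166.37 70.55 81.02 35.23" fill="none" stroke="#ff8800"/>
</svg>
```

1 u = 1 mm; y_m = 154.33 − y.

[1] `<path>` quadratic bezier, #ff8800→cut S796 F1071: (111.24,30.64) → (104.02,29.26) → (98.91,29.22) → (95.93,30.53) → (95.07,33.17) → (96.33,37.16) → (99.71,42.48) → (105.21,49.15) → (112.83,57.16)

[2] `<path>` cubic bezier, #000000→engrave S254 F2615: (231.63,75.68) → (229.92,73.84) → (223.32,72.00) → (213.23,70.34) → (201.00,69.04) → (188.02,68.27) → (175.66,68.23) → (165.29,69.09) → (158.30,71.04)

[3] `<path>` quadratic bezier, #ff8800→cut S796 F1071: (211.69,25.38) → (199.73,39.62) → (186.53,53.14) → (172.07,65.93) → (156.36,78.01) → (139.40,89.36) → (121.19,100.00) → (101.73,109.91) → (81.02,119.10)

G21
G90
G00 X111.24 Y30.64
M3 S796
G01 X104.02 Y29.26 F1071
G01 X98.91 Y29.22 F1071
G01 X95.93 Y30.53 F1071
G01 X95.07 Y33.17 F1071
G01 X96.33 Y37.16 F1071
G01 X99.71 Y42.48 F1071
G01 X105.21 Y49.15 F1071
G01 X112.83 Y57.16 F1071
M5
G00 X231.63 Y75.68
M3 S254
G01 X229.92 Y73.84 F2615
G01 X223.32 Y72.00 F2615
G01 X213.23 Y70.34 F2615
G01 X201.00 Y69.04 F2615
G01 X188.02 Y68.27 F2615
G01 X175.66 Y68.23 F2615
G01 X165.29 Y69.09 F2615
G01 X158.30 Y71.04 F2615
M5
G00 X211.69 Y25.38
M3 S796
G01 X199.73 Y39.62 F1071
G01 X186.53 Y53.14 F1071
G01 X172.07 Y65.93 F1071
G01 X156.36 Y78.01 F1071
G01 X139.40 Y89.36 F1071
G01 X121.19 Y100.00 F1071
G01 X101.73 Y109.91 F1071
G01 X81.02 Y119.10 F1071
M5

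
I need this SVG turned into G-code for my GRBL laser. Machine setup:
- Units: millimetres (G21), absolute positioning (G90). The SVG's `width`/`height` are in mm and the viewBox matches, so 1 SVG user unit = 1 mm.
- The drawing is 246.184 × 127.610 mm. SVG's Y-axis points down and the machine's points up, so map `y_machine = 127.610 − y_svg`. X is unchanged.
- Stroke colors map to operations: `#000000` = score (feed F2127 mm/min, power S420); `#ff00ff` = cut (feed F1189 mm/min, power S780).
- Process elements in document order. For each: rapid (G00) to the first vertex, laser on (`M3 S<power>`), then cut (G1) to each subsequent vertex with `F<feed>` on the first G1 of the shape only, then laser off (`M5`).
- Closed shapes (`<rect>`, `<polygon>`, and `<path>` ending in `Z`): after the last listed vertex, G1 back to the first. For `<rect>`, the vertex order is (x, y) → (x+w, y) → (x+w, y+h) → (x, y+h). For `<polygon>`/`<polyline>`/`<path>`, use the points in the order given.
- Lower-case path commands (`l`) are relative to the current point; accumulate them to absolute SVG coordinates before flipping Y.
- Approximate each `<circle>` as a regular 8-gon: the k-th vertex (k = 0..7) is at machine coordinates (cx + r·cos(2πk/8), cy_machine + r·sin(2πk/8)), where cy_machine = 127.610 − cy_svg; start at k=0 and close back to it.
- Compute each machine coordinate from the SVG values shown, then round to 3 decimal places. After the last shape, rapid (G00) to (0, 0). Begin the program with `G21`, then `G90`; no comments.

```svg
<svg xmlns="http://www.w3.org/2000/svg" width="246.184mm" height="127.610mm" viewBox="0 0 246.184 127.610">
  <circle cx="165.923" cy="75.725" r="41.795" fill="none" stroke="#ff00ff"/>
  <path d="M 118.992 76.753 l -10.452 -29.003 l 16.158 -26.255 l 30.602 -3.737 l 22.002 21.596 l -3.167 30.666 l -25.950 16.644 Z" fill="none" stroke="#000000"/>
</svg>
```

1 u = 1 mm; y_m = 127.610 − y.

[1] `<circle>` circle, #ff00ff→cut S780 F1189: (207.718,51.885) → (195.477,81.439) → (165.923,93.680) → (136.369,81.439) → (124.128,51.885) → (136.369,22.331) → (165.923,10.090) → (195.477,22.331) → (207.718,51.885) (closed)

[2] `<path>` regular polygon, #000000→score S420 F2127: (118.992,50.857) → (108.540,79.860) → (124.698,106.115) → (155.300,109.852) → (177.302,88.256) → (174.135,57.590) → (148.185,40.946) → (118.992,50.857) (closed)

G21
G90
G00 X207.718 Y51.885
M3 S780
G1 X195.477 Y81.439 F1189
G1 X165.923 Y93.680
G1 X136.369 Y81.439
G1 X124.128 Y51.885
G1 X136.369 Y22.331
G1 X165.923 Y10.090
G1 X195.477 Y22.331
G1 X207.718 Y51.885
M5
G00 X118.992 Y50.857
M3 S420
G1 X108.540 Y79.860 F2127
G1 X124.698 Y106.115
G1 X155.300 Y109.852
G1 X177.302 Y88.256
G1 X174.135 Y57.590
G1 X148.185 Y40.946
G1 X118.992 Y50.857
M5
G00 X0.000 Y0.000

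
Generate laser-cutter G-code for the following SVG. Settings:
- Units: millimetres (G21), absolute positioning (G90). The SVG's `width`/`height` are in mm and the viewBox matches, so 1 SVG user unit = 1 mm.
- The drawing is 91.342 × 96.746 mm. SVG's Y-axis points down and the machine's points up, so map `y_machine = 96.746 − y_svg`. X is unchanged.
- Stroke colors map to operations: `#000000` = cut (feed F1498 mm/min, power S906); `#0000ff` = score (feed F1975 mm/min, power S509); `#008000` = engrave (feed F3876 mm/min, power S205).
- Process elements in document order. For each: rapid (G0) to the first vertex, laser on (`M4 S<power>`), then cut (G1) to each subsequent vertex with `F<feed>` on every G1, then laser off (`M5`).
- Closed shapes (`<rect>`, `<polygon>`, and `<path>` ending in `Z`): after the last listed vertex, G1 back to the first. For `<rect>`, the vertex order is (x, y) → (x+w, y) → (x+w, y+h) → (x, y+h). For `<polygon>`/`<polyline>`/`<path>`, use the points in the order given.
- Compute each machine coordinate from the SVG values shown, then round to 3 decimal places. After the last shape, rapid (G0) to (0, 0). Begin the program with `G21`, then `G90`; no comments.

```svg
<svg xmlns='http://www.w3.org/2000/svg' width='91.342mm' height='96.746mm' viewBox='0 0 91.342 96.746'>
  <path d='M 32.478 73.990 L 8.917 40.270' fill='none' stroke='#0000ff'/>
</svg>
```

viewBox `0 0 91.342 96.746` with mm width/height → 1 unit = 1 mm. Flip: y_m = 96.746 − y_svg.

**Shape 1** — `<path>` line segment, stroke `#0000ff` → score (S509, F1975). Machine vertices: (32.478,22.756) → (8.917,56.476). Open path.

G21
G90
G0 X32.478 Y22.756
M4 S509
G1 X8.917 Y56.476 F1975
M5
G0 X0.000 Y0.000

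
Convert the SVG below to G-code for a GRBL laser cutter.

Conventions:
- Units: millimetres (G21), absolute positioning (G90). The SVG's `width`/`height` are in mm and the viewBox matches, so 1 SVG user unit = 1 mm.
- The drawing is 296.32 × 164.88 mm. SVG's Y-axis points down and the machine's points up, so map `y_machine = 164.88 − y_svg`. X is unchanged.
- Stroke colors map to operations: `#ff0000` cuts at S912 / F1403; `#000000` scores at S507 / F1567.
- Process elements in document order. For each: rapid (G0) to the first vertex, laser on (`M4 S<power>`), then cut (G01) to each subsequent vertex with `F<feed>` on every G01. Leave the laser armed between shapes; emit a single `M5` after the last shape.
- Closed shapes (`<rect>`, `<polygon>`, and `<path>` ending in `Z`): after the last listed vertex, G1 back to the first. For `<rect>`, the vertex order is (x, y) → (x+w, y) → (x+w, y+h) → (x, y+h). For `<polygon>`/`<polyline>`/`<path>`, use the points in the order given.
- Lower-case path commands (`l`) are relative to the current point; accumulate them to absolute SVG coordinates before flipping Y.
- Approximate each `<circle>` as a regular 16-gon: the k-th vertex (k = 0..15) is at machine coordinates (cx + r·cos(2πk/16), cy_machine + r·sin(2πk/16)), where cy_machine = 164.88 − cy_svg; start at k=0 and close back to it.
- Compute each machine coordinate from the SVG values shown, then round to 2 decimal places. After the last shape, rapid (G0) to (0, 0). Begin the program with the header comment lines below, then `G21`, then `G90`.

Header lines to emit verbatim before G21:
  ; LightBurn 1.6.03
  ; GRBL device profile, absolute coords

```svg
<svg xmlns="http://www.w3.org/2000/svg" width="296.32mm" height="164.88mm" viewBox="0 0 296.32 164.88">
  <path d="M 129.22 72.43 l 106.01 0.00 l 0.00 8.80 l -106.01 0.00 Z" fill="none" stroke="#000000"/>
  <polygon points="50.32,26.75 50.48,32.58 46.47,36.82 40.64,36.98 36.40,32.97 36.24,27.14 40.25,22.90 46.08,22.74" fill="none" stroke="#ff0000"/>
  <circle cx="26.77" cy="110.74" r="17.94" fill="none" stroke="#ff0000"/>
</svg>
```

; LightBurn 1.6.03
; GRBL device profile, absolute coords
G21
G90
G0 X129.22 Y92.45
M4 S507
G01 X235.23 Y92.45 F1567
G01 X235.23 Y83.65 F1567
G01 X129.22 Y83.65 F1567
G01 X129.22 Y92.45 F1567
G0 X50.32 Y138.13
M4 S912
G01 X50.48 Y132.30 F1403
G01 X46.47 Y128.06 F1403
G01 X40.64 Y127.90 F1403
G01 X36.40 Y131.91 F1403
G01 X36.24 Y137.74 F1403
G01 X40.25 Y141.98 F1403
G01 X46.08 Y142.14 F1403
G01 X50.32 Y138.13 F1403
G0 X44.71 Y54.14
M4 S912
G01 X43.34 Y61.01 F1403
G01 X39.46 Y66.83 F1403
G01 X33.64 Y70.71 F1403
G01 X26.77 Y72.08 F1403
G01 X19.90 Y70.71 F1403
G01 X14.08 Y66.83 F1403
G01 X10.20 Y61.01 F1403
G01 X8.83 Y54.14 F1403
G01 X10.20 Y47.27 F1403
G01 X14.08 Y41.45 F1403
G01 X19.90 Y37.57 F1403
G01 X26.77 Y36.20 F1403
G01 X33.64 Y37.57 F1403
G01 X39.46 Y41.45 F1403
G01 X43.34 Y47.27 F1403
G01 X44.71 Y54.14 F1403
M5
G0 X0.00 Y0.00

Since the viewBox matches the mm dimensions, user units are millimetres directly. The only transform is the Y-flip y_m = 164.88 − y_svg.

Shape 1 is a rectangle drawn with `<path>`. Its stroke #000000 means score at S507, F1567. After flipping Y the toolpath is (129.22,92.45) → (235.23,92.45) → (235.23,83.65) → (129.22,83.65) → (129.22,92.45), returning to the start.

Shape 2 is a regular polygon drawn with `<polygon>`. Its stroke #ff0000 means cut at S912, F1403. After flipping Y the toolpath is (50.32,138.13) → (50.48,132.30) → (46.47,128.06) → (40.64,127.90) → (36.40,131.91) → (36.24,137.74) → (40.25,141.98) → (46.08,142.14) → (50.32,138.13), returning to the start.

Shape 3 is a circle drawn with `<circle>`. Its stroke #ff0000 means cut at S912, F1403. After flipping Y the toolpath is (44.71,54.14) → (43.34,61.01) → (39.46,66.83) → (33.64,70.71) → (26.77,72.08) → (19.90,70.71) → (14.08,66.83) → (10.20,61.01) → (8.83,54.14) → (10.20,47.27) → (14.08,41.45) → (19.90,37.57) → (26.77,36.20) → (33.64,37.57) → (39.46,41.45) → (43.34,47.27) → (44.71,54.14), returning to the start.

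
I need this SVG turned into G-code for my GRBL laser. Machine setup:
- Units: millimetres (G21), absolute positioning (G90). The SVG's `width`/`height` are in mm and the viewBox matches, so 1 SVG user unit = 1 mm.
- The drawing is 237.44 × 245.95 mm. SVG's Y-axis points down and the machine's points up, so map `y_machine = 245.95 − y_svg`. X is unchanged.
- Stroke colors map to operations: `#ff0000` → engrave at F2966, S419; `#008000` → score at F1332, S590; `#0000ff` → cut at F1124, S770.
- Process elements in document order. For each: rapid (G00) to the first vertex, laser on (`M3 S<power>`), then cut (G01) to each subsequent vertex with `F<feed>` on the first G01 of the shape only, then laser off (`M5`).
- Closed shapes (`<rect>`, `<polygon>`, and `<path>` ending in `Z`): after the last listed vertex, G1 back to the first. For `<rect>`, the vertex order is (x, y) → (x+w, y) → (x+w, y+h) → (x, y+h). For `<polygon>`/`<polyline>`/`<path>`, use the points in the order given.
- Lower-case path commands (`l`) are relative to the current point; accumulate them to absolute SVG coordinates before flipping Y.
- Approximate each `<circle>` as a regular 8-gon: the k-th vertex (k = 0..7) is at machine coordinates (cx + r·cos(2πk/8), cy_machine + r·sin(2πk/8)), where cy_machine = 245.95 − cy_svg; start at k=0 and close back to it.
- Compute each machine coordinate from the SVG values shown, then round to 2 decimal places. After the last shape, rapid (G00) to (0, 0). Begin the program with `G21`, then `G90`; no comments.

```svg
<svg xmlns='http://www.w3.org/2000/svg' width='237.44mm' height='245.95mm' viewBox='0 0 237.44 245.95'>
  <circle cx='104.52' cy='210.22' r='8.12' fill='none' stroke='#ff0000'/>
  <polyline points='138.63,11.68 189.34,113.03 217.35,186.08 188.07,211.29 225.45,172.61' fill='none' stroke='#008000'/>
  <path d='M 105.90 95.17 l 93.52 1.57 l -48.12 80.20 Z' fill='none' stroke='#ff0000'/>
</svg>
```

G21
G90
G00 X112.64 Y35.73
M3 S419
G01 X110.26 Y41.47 F2966
G01 X104.52 Y43.85
G01 X98.78 Y41.47
G01 X96.40 Y35.73
G01 X98.78 Y29.99
G01 X104.52 Y27.61
G01 X110.26 Y29.99
G01 X112.64 Y35.73
M5
G00 X138.63 Y234.27
M3 S590
G01 X189.34 Y132.92 F1332
G01 X217.35 Y59.87
G01 X188.07 Y34.66
G01 X225.45 Y73.34
M5
G00 X105.90 Y150.78
M3 S419
G01 X199.42 Y149.21 F2966
G01 X151.30 Y69.01
G01 X105.90 Y150.78
M5
G00 X0.00 Y0.00

viewBox `0 0 237.44 245.95` with mm width/height → 1 unit = 1 mm. Flip: y_m = 245.95 − y_svg.

**Shape 1** — `<circle>` circle, stroke `#ff0000` → engrave (S419, F2966). Machine vertices: (112.64,35.73) → (110.26,41.47) → (104.52,43.85) → (98.78,41.47) → (96.40,35.73) → (98.78,29.99) → (104.52,27.61) → (110.26,29.99) → (112.64,35.73). Closed: final G1 returns to the first vertex.

**Shape 2** — `<polyline>` open polyline, stroke `#008000` → score (S590, F1332). Machine vertices: (138.63,234.27) → (189.34,132.92) → (217.35,59.87) → (188.07,34.66) → (225.45,73.34). Open path.

**Shape 3** — `<path>` regular polygon, stroke `#ff0000` → engrave (S419, F2966). Machine vertices: (105.90,150.78) → (199.42,149.21) → (151.30,69.01) → (105.90,150.78). Closed: final G1 returns to the first vertex.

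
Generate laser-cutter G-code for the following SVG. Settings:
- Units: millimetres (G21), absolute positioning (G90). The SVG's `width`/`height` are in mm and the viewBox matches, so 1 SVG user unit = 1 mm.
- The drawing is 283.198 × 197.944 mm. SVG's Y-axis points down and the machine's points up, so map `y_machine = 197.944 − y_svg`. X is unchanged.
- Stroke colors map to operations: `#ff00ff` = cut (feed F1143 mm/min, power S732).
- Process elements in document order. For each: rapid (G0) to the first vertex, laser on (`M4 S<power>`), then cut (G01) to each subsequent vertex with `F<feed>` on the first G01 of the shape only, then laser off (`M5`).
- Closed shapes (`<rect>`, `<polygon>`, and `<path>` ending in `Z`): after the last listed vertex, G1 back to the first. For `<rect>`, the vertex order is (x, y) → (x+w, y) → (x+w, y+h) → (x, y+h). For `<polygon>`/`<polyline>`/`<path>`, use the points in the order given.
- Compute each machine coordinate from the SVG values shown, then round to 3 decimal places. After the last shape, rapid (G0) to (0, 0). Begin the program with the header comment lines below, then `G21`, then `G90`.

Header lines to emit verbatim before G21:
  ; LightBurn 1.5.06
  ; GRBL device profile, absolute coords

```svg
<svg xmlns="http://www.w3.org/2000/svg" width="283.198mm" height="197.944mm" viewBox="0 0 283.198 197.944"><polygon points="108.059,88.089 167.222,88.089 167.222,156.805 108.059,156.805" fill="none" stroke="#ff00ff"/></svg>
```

Since the viewBox matches the mm dimensions, user units are millimetres directly. The only transform is the Y-flip y_m = 197.944 − y_svg.

Shape 1 is a rectangle drawn with `<polygon>`. Its stroke #ff00ff means cut at S732, F1143. After flipping Y the toolpath is (108.059,109.855) → (167.222,109.855) → (167.222,41.139) → (108.059,41.139) → (108.059,109.855), returning to the start.

; LightBurn 1.5.06
; GRBL device profile, absolute coords
G21
G90
G0 X108.059 Y109.855
M4 S732
G01 X167.222 Y109.855 F1143
G01 X167.222 Y41.139
G01 X108.059 Y41.139
G01 X108.059 Y109.855
M5
G0 X0.000 Y0.000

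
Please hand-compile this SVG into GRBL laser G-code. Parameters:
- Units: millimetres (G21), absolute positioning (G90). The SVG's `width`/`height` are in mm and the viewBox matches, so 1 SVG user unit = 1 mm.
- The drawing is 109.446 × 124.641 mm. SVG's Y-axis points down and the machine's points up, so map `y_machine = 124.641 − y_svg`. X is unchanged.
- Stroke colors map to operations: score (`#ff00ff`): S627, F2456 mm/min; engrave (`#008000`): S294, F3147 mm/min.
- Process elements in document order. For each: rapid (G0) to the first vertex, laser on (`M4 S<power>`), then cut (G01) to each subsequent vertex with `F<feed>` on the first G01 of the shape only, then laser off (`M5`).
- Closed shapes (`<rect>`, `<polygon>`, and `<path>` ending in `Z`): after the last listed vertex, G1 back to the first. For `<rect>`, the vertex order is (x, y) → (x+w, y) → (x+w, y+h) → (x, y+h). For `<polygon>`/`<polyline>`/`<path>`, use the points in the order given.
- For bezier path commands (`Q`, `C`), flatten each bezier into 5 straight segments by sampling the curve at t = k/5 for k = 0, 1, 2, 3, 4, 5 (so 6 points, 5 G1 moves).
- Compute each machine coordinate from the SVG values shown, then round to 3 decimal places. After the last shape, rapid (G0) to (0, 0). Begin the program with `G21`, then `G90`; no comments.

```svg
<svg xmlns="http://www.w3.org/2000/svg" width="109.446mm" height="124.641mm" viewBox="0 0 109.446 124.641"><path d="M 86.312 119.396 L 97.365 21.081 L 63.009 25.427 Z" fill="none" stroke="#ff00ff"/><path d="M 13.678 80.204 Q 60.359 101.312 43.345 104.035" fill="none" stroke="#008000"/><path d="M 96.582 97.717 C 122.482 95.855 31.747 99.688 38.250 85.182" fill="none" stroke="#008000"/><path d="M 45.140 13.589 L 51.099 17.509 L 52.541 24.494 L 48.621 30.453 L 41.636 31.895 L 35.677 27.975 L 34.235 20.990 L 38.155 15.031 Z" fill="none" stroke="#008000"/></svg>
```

viewBox `0 0 109.446 124.641` with mm width/height → 1 unit = 1 mm. Flip: y_m = 124.641 − y_svg.

**Shape 1** — `<path>` closed polygon, stroke `#ff00ff` → score (S627, F2456). Machine vertices: (86.312,5.245) → (97.365,103.560) → (63.009,99.214) → (86.312,5.245). Closed: final G1 returns to the first vertex.

**Shape 2** — `<path>` quadratic bezier, stroke `#008000` → engrave (S294, F3147). Control points (SVG): P0=(13.678,80.204), P1=(60.359,101.312), P2=(43.345,104.035); sampled at t=k/5. Machine vertices: (13.678,44.437) → (29.803,36.729) → (40.832,30.492) → (46.765,25.726) → (47.603,22.431) → (43.345,20.606). Open path.

**Shape 3** — `<path>` cubic bezier, stroke `#008000` → engrave (S294, F3147). Control points (SVG): P0=(96.582,97.717), P1=(122.482,95.855), P2=(31.747,99.688), P3=(38.250,85.182); sampled at t=k/5. Machine vertices: (96.582,26.924) → (99.837,27.550) → (85.365,27.963) → (63.433,29.316) → (44.306,32.764) → (38.250,39.459). Open path.

**Shape 4** — `<path>` regular polygon, stroke `#008000` → engrave (S294, F3147). Machine vertices: (45.140,111.052) → (51.099,107.132) → (52.541,100.147) → (48.621,94.188) → (41.636,92.746) → (35.677,96.666) → (34.235,103.651) → (38.155,109.610) → (45.140,111.052). Closed: final G1 returns to the first vertex.

G21
G90
G0 X86.312 Y5.245
M4 S627
G01 X97.365 Y103.560 F2456
G01 X63.009 Y99.214
G01 X86.312 Y5.245
M5
G0 X13.678 Y44.437
M4 S294
G01 X29.803 Y36.729 F3147
G01 X40.832 Y30.492
G01 X46.765 Y25.726
G01 X47.603 Y22.431
G01 X43.345 Y20.606
M5
G0 X96.582 Y26.924
M4 S294
G01 X99.837 Y27.550 F3147
G01 X85.365 Y27.963
G01 X63.433 Y29.316
G01 X44.306 Y32.764
G01 X38.250 Y39.459
M5
G0 X45.140 Y111.052
M4 S294
G01 X51.099 Y107.132 F3147
G01 X52.541 Y100.147
G01 X48.621 Y94.188
G01 X41.636 Y92.746
G01 X35.677 Y96.666
G01 X34.235 Y103.651
G01 X38.155 Y109.610
G01 X45.140 Y111.052
M5
G0 X0.000 Y0.000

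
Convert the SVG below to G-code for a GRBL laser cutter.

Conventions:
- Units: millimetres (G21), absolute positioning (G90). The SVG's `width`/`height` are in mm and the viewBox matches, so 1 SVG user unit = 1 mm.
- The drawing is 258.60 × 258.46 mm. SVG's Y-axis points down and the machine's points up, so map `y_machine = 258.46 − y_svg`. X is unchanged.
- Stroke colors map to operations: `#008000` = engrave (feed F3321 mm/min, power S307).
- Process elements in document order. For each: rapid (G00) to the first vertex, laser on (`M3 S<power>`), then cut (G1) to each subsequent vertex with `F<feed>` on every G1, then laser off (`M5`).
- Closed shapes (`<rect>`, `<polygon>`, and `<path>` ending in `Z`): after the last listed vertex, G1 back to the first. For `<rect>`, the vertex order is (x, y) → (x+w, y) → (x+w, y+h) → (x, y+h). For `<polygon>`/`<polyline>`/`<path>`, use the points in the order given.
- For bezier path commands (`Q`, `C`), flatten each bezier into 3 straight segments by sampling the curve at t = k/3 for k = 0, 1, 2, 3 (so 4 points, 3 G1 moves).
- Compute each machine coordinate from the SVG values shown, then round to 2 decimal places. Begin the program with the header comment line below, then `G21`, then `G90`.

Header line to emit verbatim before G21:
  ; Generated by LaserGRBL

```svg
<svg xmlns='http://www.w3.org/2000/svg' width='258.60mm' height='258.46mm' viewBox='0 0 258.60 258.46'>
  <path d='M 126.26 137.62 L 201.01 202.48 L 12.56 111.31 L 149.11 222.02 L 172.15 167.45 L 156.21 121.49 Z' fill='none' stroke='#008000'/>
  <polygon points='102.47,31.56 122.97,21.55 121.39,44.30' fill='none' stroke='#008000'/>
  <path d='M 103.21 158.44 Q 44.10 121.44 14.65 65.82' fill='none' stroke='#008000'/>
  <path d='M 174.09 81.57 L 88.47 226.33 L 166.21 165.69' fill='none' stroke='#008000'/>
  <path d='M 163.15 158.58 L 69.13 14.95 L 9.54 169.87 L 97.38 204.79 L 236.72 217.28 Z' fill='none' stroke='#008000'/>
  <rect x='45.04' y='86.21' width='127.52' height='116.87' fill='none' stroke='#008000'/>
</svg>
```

; Generated by LaserGRBL
G21
G90
G00 X126.26 Y120.84
M3 S307
G1 X201.01 Y55.98 F3321
G1 X12.56 Y147.15 F3321
G1 X149.11 Y36.44 F3321
G1 X172.15 Y91.01 F3321
G1 X156.21 Y136.97 F3321
G1 X126.26 Y120.84 F3321
M5
G00 X102.47 Y226.90
M3 S307
G1 X122.97 Y236.91 F3321
G1 X121.39 Y214.16 F3321
G1 X102.47 Y226.90 F3321
M5
G00 X103.21 Y100.02
M3 S307
G1 X67.10 Y126.76 F3321
G1 X37.58 Y157.63 F3321
G1 X14.65 Y192.64 F3321
M5
G00 X174.09 Y176.89
M3 S307
G1 X88.47 Y32.13 F3321
G1 X166.21 Y92.77 F3321
M5
G00 X163.15 Y99.88
M3 S307
G1 X69.13 Y243.51 F3321
G1 X9.54 Y88.59 F3321
G1 X97.38 Y53.67 F3321
G1 X236.72 Y41.18 F3321
G1 X163.15 Y99.88 F3321
M5
G00 X45.04 Y172.25
M3 S307
G1 X172.56 Y172.25 F3321
G1 X172.56 Y55.38 F3321
G1 X45.04 Y55.38 F3321
G1 X45.04 Y172.25 F3321
M5

viewBox `0 0 258.60 258.46` with mm width/height → 1 unit = 1 mm. Flip: y_m = 258.46 − y_svg.

**Shape 1** — `<path>` closed polygon, stroke `#008000` → engrave (S307, F3321). Machine vertices: (126.26,120.84) → (201.01,55.98) → (12.56,147.15) → (149.11,36.44) → (172.15,91.01) → (156.21,136.97) → (126.26,120.84). Closed: final G1 returns to the first vertex.

**Shape 2** — `<polygon>` regular polygon, stroke `#008000` → engrave (S307, F3321). Machine vertices: (102.47,226.90) → (122.97,236.91) → (121.39,214.16) → (102.47,226.90). Closed: final G1 returns to the first vertex.

**Shape 3** — `<path>` quadratic bezier, stroke `#008000` → engrave (S307, F3321). Control points (SVG): P0=(103.21,158.44), P1=(44.10,121.44), P2=(14.65,65.82); sampled at t=k/3. Machine vertices: (103.21,100.02) → (67.10,126.76) → (37.58,157.63) → (14.65,192.64). Open path.

**Shape 4** — `<path>` open polyline, stroke `#008000` → engrave (S307, F3321). Machine vertices: (174.09,176.89) → (88.47,32.13) → (166.21,92.77). Open path.

**Shape 5** — `<path>` closed polygon, stroke `#008000` → engrave (S307, F3321). Machine vertices: (163.15,99.88) → (69.13,243.51) → (9.54,88.59) → (97.38,53.67) → (236.72,41.18) → (163.15,99.88). Closed: final G1 returns to the first vertex.

**Shape 6** — `<rect>` rectangle, stroke `#008000` → engrave (S307, F3321). Machine vertices: (45.04,172.25) → (172.56,172.25) → (172.56,55.38) → (45.04,55.38) → (45.04,172.25). Closed: final G1 returns to the first vertex.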